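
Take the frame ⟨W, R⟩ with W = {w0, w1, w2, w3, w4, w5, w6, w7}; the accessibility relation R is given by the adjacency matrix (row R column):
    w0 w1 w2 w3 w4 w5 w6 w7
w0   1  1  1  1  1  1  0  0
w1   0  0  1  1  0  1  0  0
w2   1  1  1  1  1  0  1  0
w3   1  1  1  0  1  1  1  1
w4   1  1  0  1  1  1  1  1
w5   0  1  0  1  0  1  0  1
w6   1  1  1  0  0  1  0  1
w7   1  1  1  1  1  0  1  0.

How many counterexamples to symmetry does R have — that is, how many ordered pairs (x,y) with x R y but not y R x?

Enumerating: (w0,w1), (w0,w5), (w2,w4), (w3,w6), (w4,w1), (w4,w5), (w4,w6), (w5,w7), (w6,w0), (w6,w1), (w6,w5), (w7,w0), (w7,w1), (w7,w2).

14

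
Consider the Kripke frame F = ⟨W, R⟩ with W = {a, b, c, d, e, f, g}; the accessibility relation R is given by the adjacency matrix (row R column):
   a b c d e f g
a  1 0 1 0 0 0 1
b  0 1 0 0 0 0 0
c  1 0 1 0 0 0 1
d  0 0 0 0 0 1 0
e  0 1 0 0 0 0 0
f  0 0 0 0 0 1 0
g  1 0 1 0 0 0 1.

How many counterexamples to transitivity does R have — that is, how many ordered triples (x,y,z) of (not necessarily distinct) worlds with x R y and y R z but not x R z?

R is transitive; there are no such tuples.

0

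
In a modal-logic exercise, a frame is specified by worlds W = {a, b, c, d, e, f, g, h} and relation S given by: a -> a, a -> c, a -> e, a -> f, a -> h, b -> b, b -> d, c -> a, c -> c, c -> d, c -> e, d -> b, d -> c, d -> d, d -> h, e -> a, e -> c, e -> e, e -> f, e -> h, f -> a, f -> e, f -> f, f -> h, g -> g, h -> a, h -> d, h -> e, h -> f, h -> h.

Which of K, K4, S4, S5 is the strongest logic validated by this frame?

Transitive (axiom 4): no — a S c and c S d, but not a S d.
Reflexive (axiom T): yes — every world is S-related to itself.
Euclidean (axiom 5): no — a S c and a S f, but not c S f.
So F validates K; K4 would additionally require S to be transitive. The strongest is K.

K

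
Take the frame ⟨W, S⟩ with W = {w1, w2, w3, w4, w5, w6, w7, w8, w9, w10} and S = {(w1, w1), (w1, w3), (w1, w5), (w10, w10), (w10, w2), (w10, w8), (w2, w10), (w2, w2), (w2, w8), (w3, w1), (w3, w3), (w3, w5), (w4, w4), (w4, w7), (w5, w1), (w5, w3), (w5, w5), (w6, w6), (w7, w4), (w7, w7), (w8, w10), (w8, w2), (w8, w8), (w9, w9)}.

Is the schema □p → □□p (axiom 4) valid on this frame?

The schema 4 characterises exactly the transitive frames.
Transitive: yes — every two-step S-path is closed by a direct edge.

Yes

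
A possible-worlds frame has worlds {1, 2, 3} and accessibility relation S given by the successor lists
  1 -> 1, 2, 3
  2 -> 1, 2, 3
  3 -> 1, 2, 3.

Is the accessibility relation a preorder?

Yes

Reflexive: yes — every world is S-related to itself.
Transitive: yes — every two-step S-path is closed by a direct edge.
So S is a preorder.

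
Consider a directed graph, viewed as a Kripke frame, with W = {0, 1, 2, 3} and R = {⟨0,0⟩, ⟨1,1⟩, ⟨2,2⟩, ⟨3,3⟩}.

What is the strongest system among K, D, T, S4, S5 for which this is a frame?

S5

Serial (axiom D): yes — every world has a successor (e.g. 0 R 0).
Reflexive (axiom T): yes — every world is R-related to itself.
Transitive (axiom 4): yes — every two-step R-path is closed by a direct edge.
Euclidean (axiom 5): yes — any two successors of a common world are R-related.
So F validates K, D, T, S4, S5. The strongest is S5.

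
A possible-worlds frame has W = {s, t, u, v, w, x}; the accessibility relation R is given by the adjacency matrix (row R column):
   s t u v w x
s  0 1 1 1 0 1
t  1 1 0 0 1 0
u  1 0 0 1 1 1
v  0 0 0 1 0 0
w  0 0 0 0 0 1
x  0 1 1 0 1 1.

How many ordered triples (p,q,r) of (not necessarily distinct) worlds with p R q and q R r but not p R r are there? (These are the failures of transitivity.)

Enumerating: (s,t,s), (s,t,w), (s,u,s), (s,u,w), (s,x,w), (t,s,u), (t,s,v), (t,s,x), (t,w,x), (u,s,t), (u,s,u), (u,x,t), … and 7 more.
Total: 19.

19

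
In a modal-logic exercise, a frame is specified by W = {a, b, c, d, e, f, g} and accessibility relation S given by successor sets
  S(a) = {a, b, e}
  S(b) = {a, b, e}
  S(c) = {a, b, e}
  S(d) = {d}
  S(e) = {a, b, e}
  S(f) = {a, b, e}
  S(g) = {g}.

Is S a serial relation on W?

Yes

Serial: yes — every world has a successor (e.g. a S a).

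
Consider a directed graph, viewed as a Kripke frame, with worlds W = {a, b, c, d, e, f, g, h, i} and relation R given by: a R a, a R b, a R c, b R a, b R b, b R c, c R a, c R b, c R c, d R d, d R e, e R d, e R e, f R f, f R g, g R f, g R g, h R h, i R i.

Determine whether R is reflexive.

Yes

Reflexive: yes — every world is R-related to itself.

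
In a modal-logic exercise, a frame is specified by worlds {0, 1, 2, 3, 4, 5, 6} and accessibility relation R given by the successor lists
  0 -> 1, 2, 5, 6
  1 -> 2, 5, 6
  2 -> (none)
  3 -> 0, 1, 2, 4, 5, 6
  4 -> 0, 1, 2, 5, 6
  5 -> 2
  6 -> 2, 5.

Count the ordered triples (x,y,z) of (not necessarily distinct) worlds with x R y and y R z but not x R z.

0

R is transitive; there are no such tuples.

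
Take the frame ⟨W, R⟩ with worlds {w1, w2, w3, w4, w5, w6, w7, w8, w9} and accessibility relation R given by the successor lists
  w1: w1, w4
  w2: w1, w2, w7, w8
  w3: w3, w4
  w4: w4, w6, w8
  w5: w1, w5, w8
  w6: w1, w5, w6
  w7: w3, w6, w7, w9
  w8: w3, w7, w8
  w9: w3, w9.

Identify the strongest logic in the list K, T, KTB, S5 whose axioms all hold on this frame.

T

Reflexive (axiom T): yes — every world is R-related to itself.
Symmetric (axiom B): no — w1 R w4 but not w4 R w1.
Euclidean (axiom 5): no — w2 R w1 and w2 R w7, but not w1 R w7.
So F validates K, T; KTB would additionally require R to be symmetric. The strongest is T.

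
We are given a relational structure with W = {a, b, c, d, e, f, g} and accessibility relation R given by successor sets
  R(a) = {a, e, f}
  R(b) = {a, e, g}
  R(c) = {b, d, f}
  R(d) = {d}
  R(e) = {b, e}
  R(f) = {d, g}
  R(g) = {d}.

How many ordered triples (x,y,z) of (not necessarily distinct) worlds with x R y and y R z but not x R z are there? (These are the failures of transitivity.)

12

Enumerating: (a,e,b), (a,f,d), (a,f,g), (b,a,f), (b,e,b), (b,g,d), (c,b,a), (c,b,e), (c,b,g), (c,f,g), (e,b,a), (e,b,g).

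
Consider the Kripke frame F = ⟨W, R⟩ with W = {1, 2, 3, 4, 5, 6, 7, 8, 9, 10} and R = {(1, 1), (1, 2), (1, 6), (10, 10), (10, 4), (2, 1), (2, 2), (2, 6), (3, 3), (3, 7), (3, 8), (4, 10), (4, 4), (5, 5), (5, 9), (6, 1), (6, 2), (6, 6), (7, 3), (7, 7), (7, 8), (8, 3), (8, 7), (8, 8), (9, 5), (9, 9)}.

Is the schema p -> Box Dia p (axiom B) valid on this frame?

The schema B characterises exactly the symmetric frames.
Symmetric: yes — every pair in R has its reverse in R.

Yes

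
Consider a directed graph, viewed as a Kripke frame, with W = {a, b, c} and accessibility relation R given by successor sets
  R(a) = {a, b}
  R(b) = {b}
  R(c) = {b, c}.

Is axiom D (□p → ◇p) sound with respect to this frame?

Axiom D corresponds to the accessibility relation being serial.
Serial: yes — every world has a successor (e.g. a R a).

Yes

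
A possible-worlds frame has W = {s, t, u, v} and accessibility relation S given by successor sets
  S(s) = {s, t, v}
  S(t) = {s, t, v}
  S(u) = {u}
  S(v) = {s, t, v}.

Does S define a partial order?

No

Reflexive: yes — every world is S-related to itself.
Transitive: yes — every two-step S-path is closed by a direct edge.
Antisymmetric: no — s S t and t S s with s ≠ t.
So S is not a partial order.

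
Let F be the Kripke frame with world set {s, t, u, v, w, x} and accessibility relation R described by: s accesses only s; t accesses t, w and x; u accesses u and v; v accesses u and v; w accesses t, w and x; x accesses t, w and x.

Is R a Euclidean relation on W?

Yes

Euclidean: yes — any two successors of a common world are R-related.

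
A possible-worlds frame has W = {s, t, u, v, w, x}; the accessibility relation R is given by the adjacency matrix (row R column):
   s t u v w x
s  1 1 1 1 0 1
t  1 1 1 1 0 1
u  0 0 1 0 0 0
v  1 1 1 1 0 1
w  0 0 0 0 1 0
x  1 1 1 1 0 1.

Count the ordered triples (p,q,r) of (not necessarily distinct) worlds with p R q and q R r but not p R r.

R is transitive; there are no such tuples.

0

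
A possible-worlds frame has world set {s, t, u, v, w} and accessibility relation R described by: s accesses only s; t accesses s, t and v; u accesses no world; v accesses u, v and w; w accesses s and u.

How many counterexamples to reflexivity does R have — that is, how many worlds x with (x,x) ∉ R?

Enumerating: u, w.

2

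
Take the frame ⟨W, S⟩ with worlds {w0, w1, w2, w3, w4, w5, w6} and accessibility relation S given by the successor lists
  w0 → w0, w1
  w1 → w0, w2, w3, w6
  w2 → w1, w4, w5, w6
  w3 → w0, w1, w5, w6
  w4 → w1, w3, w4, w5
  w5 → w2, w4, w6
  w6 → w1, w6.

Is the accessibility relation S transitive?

No

Transitive: no — w0 S w1 and w1 S w2, but not w0 S w2.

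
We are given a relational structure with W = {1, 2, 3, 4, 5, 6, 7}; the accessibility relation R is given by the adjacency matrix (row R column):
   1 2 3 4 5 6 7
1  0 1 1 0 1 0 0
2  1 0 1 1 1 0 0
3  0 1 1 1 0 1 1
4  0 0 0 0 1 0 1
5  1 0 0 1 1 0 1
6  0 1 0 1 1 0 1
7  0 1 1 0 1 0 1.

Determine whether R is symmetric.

Symmetric: no — 1 R 3 but not 3 R 1.

No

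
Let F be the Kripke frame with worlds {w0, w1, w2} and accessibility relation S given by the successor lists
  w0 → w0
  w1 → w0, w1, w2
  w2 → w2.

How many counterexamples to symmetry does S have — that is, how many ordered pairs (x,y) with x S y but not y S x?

2

Enumerating: (w1,w0), (w1,w2).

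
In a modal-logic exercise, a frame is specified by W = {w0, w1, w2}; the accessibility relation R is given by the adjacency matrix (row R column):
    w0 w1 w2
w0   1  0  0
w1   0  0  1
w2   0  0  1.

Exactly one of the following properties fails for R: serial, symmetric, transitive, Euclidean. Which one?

symmetric

Serial: yes — every world has a successor (e.g. w0 R w0).
Symmetric: no — w1 R w2 but not w2 R w1.
Transitive: yes — every two-step R-path is closed by a direct edge.
Euclidean: yes — any two successors of a common world are R-related.
Only symmetric fails.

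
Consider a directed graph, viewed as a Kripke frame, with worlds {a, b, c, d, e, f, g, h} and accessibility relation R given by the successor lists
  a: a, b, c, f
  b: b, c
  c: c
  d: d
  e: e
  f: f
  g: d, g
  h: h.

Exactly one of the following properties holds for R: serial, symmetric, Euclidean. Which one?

Serial: yes — every world has a successor (e.g. a R a).
Symmetric: no — a R b but not b R a.
Euclidean: no — a R b and a R f, but not b R f.
Only serial holds.

serial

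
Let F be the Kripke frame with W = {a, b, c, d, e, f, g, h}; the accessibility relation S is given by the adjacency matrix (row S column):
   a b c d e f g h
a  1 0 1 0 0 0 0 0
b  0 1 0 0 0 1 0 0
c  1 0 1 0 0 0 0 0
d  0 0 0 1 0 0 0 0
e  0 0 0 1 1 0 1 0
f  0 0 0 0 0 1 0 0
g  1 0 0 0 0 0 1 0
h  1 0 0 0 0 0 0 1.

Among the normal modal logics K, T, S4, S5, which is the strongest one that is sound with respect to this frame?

T

Reflexive (axiom T): yes — every world is S-related to itself.
Transitive (axiom 4): no — e S g and g S a, but not e S a.
Euclidean (axiom 5): no — e S d and e S g, but not d S g.
So F validates K, T; S4 would additionally require S to be transitive. The strongest is T.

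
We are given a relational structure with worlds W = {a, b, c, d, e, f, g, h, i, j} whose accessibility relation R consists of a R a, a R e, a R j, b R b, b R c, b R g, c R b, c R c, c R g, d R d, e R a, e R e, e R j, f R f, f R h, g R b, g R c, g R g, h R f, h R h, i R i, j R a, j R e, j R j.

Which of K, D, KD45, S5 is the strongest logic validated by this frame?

Serial (axiom D): yes — every world has a successor (e.g. a R a).
Euclidean (axiom 5): yes — any two successors of a common world are R-related.
Transitive (axiom 4): yes — every two-step R-path is closed by a direct edge.
Reflexive (axiom T): yes — every world is R-related to itself.
So F validates K, D, KD45, S5. The strongest is S5.

S5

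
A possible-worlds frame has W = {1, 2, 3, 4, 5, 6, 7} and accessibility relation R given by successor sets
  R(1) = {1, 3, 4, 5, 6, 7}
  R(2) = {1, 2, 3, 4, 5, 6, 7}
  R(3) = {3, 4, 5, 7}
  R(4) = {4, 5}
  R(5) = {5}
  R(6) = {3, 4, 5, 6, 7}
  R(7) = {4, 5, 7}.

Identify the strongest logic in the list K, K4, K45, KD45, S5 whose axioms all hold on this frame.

Transitive (axiom 4): yes — every two-step R-path is closed by a direct edge.
Euclidean (axiom 5): no — 1 R 3 and 1 R 6, but not 3 R 6.
Serial (axiom D): yes — every world has a successor (e.g. 1 R 1).
Reflexive (axiom T): yes — every world is R-related to itself.
So F validates K, K4; K45 would additionally require R to be Euclidean. The strongest is K4.

K4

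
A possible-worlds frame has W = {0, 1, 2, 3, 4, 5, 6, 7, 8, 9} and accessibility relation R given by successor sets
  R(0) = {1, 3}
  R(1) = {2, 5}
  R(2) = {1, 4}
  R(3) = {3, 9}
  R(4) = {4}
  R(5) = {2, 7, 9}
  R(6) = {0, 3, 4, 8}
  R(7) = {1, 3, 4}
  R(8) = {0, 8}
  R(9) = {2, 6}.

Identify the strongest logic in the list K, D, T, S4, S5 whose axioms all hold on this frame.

D

Serial (axiom D): yes — every world has a successor (e.g. 0 R 1).
Reflexive (axiom T): no — 0 is not related to itself.
Transitive (axiom 4): no — 0 R 1 and 1 R 2, but not 0 R 2.
Euclidean (axiom 5): no — 0 R 1 and 0 R 3, but not 1 R 3.
So F validates K, D; T would additionally require R to be reflexive. The strongest is D.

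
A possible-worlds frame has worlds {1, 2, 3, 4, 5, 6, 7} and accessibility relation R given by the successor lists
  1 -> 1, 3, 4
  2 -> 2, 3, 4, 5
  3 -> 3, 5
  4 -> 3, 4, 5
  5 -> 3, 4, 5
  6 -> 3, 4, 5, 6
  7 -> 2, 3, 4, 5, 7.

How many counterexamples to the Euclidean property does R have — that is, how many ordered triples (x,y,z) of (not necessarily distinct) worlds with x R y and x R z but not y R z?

21

Enumerating: (1,3,1), (1,3,4), (1,4,1), (2,3,2), (2,3,4), (2,4,2), (2,5,2), (4,3,4), (5,3,4), (6,3,4), (6,3,6), (6,4,6), … and 9 more.
Total: 21.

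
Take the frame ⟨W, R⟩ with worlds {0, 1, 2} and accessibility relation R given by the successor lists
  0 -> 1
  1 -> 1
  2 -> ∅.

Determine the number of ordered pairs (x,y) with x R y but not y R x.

Enumerating: (0,1).

1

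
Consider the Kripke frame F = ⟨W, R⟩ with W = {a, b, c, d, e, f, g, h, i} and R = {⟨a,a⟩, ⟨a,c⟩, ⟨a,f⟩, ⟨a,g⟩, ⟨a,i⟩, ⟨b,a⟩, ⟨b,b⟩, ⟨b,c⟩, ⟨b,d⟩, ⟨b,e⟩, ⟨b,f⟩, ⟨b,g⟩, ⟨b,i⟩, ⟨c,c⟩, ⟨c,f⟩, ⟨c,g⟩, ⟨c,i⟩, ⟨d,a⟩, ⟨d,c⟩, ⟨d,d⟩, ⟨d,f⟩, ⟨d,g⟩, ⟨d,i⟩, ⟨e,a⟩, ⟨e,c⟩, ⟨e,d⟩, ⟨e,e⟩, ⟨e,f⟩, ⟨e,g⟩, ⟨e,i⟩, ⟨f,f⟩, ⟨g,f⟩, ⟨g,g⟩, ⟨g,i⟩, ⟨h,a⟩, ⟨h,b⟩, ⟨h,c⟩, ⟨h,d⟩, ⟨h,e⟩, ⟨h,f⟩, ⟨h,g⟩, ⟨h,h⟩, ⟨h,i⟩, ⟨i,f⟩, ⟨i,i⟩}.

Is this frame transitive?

Yes

Transitive: yes — every two-step R-path is closed by a direct edge.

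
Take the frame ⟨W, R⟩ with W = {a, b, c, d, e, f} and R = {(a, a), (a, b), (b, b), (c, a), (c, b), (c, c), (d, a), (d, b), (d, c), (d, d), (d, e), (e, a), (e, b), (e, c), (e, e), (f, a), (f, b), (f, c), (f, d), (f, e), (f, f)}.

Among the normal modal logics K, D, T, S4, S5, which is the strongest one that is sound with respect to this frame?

Serial (axiom D): yes — every world has a successor (e.g. a R a).
Reflexive (axiom T): yes — every world is R-related to itself.
Transitive (axiom 4): yes — every two-step R-path is closed by a direct edge.
Euclidean (axiom 5): no — c R b and c R a, but not b R a.
So F validates K, D, T, S4; S5 would additionally require R to be Euclidean. The strongest is S4.

S4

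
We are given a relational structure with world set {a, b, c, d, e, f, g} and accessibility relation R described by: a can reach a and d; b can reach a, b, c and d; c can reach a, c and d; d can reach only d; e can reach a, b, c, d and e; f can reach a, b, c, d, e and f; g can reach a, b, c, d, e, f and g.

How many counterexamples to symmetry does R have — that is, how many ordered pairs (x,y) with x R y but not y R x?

21

Enumerating: (a,d), (b,a), (b,c), (b,d), (c,a), (c,d), (e,a), (e,b), (e,c), (e,d), (f,a), (f,b), … and 9 more.
Total: 21.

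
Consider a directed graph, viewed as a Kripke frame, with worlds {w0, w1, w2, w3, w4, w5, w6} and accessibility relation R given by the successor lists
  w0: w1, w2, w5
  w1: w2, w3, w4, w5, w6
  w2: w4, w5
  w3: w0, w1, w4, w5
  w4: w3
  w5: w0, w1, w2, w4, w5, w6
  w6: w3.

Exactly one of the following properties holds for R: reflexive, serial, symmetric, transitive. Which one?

serial

Reflexive: no — w0 is not related to itself.
Serial: yes — every world has a successor (e.g. w0 R w1).
Symmetric: no — w0 R w1 but not w1 R w0.
Transitive: no — w0 R w1 and w1 R w3, but not w0 R w3.
Only serial holds.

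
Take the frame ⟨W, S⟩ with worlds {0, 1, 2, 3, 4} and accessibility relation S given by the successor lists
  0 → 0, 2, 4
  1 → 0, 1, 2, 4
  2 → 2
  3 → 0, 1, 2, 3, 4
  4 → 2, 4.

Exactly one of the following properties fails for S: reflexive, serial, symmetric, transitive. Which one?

Reflexive: yes — every world is S-related to itself.
Serial: yes — every world has a successor (e.g. 0 S 0).
Symmetric: no — 0 S 2 but not 2 S 0.
Transitive: yes — every two-step S-path is closed by a direct edge.
Only symmetric fails.

symmetric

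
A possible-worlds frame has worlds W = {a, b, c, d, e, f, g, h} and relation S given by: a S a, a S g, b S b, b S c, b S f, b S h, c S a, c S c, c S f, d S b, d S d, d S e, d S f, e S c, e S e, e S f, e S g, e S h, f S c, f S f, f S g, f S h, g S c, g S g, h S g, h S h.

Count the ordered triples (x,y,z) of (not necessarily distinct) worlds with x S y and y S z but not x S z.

Enumerating: (a,g,c), (b,c,a), (b,f,g), (b,h,g), (c,a,g), (c,f,g), (c,f,h), (d,b,c), (d,b,h), (d,e,c), (d,e,g), (d,e,h), … and 8 more.
Total: 20.

20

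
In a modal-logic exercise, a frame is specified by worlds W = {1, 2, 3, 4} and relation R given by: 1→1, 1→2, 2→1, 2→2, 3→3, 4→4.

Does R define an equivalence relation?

Reflexive: yes — every world is R-related to itself.
Symmetric: yes — every pair in R has its reverse in R.
Transitive: yes — every two-step R-path is closed by a direct edge.
So R is an equivalence relation.

Yes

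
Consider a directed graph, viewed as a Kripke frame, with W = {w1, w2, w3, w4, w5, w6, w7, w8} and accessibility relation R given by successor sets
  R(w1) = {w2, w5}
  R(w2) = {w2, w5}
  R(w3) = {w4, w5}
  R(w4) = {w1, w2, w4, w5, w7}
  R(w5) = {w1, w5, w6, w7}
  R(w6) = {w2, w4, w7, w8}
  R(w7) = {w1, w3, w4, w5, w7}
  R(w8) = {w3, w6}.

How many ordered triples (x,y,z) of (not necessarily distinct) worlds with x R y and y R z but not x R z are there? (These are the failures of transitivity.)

Enumerating: (w1,w5,w1), (w1,w5,w6), (w1,w5,w7), (w2,w5,w1), (w2,w5,w6), (w2,w5,w7), (w3,w4,w1), (w3,w4,w2), (w3,w4,w7), (w3,w5,w1), (w3,w5,w6), (w3,w5,w7), … and 25 more.
Total: 37.

37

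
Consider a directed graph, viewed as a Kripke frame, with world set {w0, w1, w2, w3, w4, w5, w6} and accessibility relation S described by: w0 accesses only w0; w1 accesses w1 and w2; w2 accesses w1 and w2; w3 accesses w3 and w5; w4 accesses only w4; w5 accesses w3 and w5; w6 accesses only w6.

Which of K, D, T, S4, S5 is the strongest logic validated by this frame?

S5

Serial (axiom D): yes — every world has a successor (e.g. w0 S w0).
Reflexive (axiom T): yes — every world is S-related to itself.
Transitive (axiom 4): yes — every two-step S-path is closed by a direct edge.
Euclidean (axiom 5): yes — any two successors of a common world are S-related.
So F validates K, D, T, S4, S5. The strongest is S5.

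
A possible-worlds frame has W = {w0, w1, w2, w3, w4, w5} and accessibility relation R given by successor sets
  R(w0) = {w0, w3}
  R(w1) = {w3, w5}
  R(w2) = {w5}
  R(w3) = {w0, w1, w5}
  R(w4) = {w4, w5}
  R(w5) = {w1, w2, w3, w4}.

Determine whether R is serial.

Yes

Serial: yes — every world has a successor (e.g. w0 R w0).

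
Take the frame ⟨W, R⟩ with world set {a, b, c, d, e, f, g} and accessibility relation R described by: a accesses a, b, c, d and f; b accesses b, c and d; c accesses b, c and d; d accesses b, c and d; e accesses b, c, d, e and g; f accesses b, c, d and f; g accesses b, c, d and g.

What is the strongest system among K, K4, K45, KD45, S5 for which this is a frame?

K4

Transitive (axiom 4): yes — every two-step R-path is closed by a direct edge.
Euclidean (axiom 5): no — a R b and a R f, but not b R f.
Serial (axiom D): yes — every world has a successor (e.g. a R a).
Reflexive (axiom T): yes — every world is R-related to itself.
So F validates K, K4; K45 would additionally require R to be Euclidean. The strongest is K4.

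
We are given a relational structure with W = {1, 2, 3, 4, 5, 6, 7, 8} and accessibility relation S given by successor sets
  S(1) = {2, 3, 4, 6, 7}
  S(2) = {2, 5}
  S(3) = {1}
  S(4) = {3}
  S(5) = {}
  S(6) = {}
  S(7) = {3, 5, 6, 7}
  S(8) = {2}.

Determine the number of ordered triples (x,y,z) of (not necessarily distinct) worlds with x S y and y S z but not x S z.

Enumerating: (1,2,5), (1,3,1), (1,7,5), (3,1,2), (3,1,3), (3,1,4), (3,1,6), (3,1,7), (4,3,1), (7,3,1), (8,2,5).

11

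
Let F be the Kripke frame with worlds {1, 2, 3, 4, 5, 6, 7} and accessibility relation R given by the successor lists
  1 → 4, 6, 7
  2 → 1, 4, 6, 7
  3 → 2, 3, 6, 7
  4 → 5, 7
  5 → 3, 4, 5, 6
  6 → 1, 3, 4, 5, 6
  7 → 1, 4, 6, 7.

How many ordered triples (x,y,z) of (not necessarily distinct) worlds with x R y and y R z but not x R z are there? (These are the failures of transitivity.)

32

Enumerating: (1,4,5), (1,6,1), (1,6,3), (1,6,5), (1,7,1), (2,4,5), (2,6,3), (2,6,5), (3,2,1), (3,2,4), (3,6,1), (3,6,4), … and 20 more.
Total: 32.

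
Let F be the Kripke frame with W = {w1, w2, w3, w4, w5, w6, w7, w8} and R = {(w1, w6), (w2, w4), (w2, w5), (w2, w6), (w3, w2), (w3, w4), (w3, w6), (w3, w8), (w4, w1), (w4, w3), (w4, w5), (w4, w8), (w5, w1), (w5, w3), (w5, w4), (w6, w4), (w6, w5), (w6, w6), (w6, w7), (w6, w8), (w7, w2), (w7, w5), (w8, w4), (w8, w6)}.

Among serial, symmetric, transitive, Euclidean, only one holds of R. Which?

Serial: yes — every world has a successor (e.g. w1 R w6).
Symmetric: no — w1 R w6 but not w6 R w1.
Transitive: no — w1 R w6 and w6 R w4, but not w1 R w4.
Euclidean: no — w2 R w4 and w2 R w6, but not w4 R w6.
Only serial holds.

serial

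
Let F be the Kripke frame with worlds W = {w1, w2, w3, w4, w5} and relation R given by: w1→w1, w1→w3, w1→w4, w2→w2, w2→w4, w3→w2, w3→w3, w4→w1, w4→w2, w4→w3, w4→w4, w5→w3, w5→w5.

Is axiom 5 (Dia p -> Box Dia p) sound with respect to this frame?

By correspondence theory, 5 is valid on a frame iff R is Euclidean.
Euclidean: no — w1 R w3 and w1 R w4, but not w3 R w4.

No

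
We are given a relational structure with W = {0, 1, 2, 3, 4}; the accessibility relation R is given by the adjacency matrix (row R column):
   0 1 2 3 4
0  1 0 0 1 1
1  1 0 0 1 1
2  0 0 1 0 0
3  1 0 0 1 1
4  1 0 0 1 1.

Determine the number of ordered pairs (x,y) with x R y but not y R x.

3

Enumerating: (1,0), (1,3), (1,4).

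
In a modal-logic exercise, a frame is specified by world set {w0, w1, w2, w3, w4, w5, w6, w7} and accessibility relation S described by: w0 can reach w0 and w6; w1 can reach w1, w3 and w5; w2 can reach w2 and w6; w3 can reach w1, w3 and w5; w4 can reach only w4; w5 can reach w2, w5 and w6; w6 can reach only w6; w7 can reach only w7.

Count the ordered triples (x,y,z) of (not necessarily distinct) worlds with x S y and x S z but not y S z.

9

Enumerating: (w0,w6,w0), (w1,w5,w1), (w1,w5,w3), (w2,w6,w2), (w3,w5,w1), (w3,w5,w3), (w5,w2,w5), (w5,w6,w2), (w5,w6,w5).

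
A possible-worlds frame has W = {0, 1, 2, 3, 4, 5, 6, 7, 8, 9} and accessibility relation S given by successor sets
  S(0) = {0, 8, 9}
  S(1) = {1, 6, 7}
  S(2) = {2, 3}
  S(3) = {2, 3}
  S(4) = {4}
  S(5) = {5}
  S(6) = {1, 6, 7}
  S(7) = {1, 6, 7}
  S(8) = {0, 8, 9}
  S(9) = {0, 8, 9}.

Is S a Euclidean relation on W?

Yes

Euclidean: yes — any two successors of a common world are S-related.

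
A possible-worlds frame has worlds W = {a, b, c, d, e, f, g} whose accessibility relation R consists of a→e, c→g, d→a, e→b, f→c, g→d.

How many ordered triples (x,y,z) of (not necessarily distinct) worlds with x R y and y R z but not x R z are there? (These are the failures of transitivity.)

5

Enumerating: (a,e,b), (c,g,d), (d,a,e), (f,c,g), (g,d,a).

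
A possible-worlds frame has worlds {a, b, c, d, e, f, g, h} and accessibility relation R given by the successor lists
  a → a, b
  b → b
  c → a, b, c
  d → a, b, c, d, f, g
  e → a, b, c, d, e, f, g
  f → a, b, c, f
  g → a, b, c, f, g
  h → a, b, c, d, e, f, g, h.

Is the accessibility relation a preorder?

Reflexive: yes — every world is R-related to itself.
Transitive: yes — every two-step R-path is closed by a direct edge.
So R is a preorder.

Yes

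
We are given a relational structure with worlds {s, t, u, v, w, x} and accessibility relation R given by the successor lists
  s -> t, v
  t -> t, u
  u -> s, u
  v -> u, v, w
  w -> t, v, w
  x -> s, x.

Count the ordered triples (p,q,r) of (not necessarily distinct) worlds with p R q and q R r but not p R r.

Enumerating: (s,t,u), (s,v,u), (s,v,w), (t,u,s), (u,s,t), (u,s,v), (v,u,s), (v,w,t), (w,t,u), (w,v,u), (x,s,t), (x,s,v).

12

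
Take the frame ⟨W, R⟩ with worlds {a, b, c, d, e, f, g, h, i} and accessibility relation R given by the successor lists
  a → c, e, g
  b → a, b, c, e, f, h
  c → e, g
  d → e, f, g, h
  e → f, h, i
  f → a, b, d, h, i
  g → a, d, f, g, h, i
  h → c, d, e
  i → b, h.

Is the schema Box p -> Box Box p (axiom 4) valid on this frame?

By correspondence theory, 4 is valid on a frame iff R is transitive.
Transitive: no — a R e and e R f, but not a R f.

No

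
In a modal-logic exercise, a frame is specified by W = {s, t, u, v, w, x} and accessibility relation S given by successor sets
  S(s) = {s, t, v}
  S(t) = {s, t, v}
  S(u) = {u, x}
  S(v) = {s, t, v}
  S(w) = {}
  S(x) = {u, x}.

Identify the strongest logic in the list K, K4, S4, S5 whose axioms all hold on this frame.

K4

Transitive (axiom 4): yes — every two-step S-path is closed by a direct edge.
Reflexive (axiom T): no — w is not related to itself.
Euclidean (axiom 5): yes — any two successors of a common world are S-related.
So F validates K, K4; S4 would additionally require S to be reflexive. The strongest is K4.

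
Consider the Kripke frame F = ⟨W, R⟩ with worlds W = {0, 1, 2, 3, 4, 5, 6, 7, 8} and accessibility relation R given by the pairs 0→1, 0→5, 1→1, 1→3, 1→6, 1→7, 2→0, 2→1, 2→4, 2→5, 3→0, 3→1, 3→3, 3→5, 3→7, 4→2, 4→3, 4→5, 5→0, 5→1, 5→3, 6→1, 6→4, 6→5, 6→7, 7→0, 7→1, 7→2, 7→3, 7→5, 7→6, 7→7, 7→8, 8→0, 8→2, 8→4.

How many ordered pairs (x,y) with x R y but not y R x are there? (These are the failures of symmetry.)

17

Enumerating: (0,1), (2,0), (2,1), (2,5), (3,0), (4,3), (4,5), (5,1), (6,4), (6,5), (7,0), (7,2), (7,5), (7,8), (8,0), (8,2), (8,4).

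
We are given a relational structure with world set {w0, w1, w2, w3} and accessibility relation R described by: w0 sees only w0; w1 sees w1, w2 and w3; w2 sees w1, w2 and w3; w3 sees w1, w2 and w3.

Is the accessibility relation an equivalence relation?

Reflexive: yes — every world is R-related to itself.
Symmetric: yes — every pair in R has its reverse in R.
Transitive: yes — every two-step R-path is closed by a direct edge.
So R is an equivalence relation.

Yes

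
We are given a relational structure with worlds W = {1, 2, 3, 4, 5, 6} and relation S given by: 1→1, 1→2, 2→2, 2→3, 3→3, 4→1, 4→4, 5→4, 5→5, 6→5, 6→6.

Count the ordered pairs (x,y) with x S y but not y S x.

5

Enumerating: (1,2), (2,3), (4,1), (5,4), (6,5).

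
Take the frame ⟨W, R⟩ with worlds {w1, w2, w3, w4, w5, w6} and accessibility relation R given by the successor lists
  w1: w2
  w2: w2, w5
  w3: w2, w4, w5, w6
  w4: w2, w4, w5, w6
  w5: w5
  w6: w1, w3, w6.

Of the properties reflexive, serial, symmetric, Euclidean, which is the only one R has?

Reflexive: no — w1 is not related to itself.
Serial: yes — every world has a successor (e.g. w1 R w2).
Symmetric: no — w1 R w2 but not w2 R w1.
Euclidean: no — w3 R w2 and w3 R w4, but not w2 R w4.
Only serial holds.

serial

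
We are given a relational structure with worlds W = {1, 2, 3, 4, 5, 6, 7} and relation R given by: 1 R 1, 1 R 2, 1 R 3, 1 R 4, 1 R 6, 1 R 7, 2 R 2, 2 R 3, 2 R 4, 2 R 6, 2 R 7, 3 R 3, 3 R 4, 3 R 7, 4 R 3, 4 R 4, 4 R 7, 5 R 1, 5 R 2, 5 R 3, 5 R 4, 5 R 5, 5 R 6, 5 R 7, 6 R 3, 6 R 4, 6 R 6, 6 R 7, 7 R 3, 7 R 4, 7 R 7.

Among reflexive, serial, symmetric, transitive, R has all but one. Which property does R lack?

symmetric

Reflexive: yes — every world is R-related to itself.
Serial: yes — every world has a successor (e.g. 1 R 1).
Symmetric: no — 1 R 2 but not 2 R 1.
Transitive: yes — every two-step R-path is closed by a direct edge.
Only symmetric fails.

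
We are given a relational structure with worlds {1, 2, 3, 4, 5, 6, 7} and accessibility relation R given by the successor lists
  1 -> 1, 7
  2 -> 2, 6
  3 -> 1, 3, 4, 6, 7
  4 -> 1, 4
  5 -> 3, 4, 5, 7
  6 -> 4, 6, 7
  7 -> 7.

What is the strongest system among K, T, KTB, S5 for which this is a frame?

Reflexive (axiom T): yes — every world is R-related to itself.
Symmetric (axiom B): no — 1 R 7 but not 7 R 1.
Euclidean (axiom 5): no — 3 R 1 and 3 R 4, but not 1 R 4.
So F validates K, T; KTB would additionally require R to be symmetric. The strongest is T.

T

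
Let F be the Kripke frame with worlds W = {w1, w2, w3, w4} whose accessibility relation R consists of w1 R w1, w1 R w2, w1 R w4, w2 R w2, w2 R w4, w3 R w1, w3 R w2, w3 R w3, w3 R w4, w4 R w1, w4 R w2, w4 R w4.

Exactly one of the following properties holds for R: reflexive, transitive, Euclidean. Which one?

Reflexive: yes — every world is R-related to itself.
Transitive: no — w2 R w4 and w4 R w1, but not w2 R w1.
Euclidean: no — w3 R w2 and w3 R w1, but not w2 R w1.
Only reflexive holds.

reflexive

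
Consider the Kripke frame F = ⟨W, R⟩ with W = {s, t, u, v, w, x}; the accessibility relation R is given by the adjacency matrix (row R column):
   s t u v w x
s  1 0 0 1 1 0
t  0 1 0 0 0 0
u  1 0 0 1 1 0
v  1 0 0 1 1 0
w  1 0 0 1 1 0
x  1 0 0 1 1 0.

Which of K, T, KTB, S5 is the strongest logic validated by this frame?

Reflexive (axiom T): no — u is not related to itself.
Symmetric (axiom B): no — u R s but not s R u.
Euclidean (axiom 5): yes — any two successors of a common world are R-related.
So F validates K; T would additionally require R to be reflexive. The strongest is K.

K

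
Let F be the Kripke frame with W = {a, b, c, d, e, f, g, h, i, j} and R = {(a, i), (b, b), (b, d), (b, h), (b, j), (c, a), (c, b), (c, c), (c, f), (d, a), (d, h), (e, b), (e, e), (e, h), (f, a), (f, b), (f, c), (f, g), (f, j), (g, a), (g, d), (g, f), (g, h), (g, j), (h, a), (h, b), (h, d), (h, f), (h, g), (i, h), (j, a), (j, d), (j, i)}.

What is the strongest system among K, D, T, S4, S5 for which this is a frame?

Serial (axiom D): yes — every world has a successor (e.g. a R i).
Reflexive (axiom T): no — a is not related to itself.
Transitive (axiom 4): no — a R i and i R h, but not a R h.
Euclidean (axiom 5): no — b R d and b R j, but not d R j.
So F validates K, D; T would additionally require R to be reflexive. The strongest is D.

D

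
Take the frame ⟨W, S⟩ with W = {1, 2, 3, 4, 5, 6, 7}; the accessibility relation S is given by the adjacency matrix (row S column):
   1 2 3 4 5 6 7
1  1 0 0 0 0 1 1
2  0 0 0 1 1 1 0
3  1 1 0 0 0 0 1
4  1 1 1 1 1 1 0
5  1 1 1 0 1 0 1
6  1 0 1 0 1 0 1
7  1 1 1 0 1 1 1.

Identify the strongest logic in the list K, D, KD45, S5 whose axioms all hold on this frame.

D

Serial (axiom D): yes — every world has a successor (e.g. 1 S 1).
Euclidean (axiom 5): no — 2 S 5 and 2 S 4, but not 5 S 4.
Transitive (axiom 4): no — 1 S 6 and 6 S 3, but not 1 S 3.
Reflexive (axiom T): no — 2 is not related to itself.
So F validates K, D; KD45 would additionally require S to be Euclidean and transitive. The strongest is D.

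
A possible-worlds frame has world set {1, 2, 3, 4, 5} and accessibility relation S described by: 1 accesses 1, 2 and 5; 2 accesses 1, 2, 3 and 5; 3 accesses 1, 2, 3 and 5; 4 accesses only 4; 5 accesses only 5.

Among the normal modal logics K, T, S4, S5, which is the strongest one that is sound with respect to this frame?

Reflexive (axiom T): yes — every world is S-related to itself.
Transitive (axiom 4): no — 1 S 2 and 2 S 3, but not 1 S 3.
Euclidean (axiom 5): no — 1 S 5 and 1 S 2, but not 5 S 2.
So F validates K, T; S4 would additionally require S to be transitive. The strongest is T.

T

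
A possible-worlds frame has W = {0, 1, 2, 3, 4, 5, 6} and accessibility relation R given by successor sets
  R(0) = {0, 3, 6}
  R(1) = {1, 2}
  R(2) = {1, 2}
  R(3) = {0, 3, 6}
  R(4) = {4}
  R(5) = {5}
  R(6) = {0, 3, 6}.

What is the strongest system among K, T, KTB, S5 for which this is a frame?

Reflexive (axiom T): yes — every world is R-related to itself.
Symmetric (axiom B): yes — every pair in R has its reverse in R.
Euclidean (axiom 5): yes — any two successors of a common world are R-related.
So F validates K, T, KTB, S5. The strongest is S5.

S5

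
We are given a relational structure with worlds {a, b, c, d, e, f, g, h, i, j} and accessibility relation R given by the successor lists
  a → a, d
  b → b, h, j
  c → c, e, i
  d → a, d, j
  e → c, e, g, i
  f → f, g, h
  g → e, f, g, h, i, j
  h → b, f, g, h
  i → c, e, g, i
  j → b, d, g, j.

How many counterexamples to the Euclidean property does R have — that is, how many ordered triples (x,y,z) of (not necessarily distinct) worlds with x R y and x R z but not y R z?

Enumerating: (b,h,j), (b,j,h), (d,a,j), (d,j,a), (e,c,g), (e,g,c), (g,e,f), (g,e,h), (g,e,j), (g,f,e), (g,f,i), (g,f,j), … and 22 more.
Total: 34.

34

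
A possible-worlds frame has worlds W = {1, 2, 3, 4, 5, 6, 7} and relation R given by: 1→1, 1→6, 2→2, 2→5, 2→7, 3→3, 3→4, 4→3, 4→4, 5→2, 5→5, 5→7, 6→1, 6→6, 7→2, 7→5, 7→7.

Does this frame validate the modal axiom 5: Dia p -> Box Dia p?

Yes

By correspondence theory, 5 is valid on a frame iff R is Euclidean.
Euclidean: yes — any two successors of a common world are R-related.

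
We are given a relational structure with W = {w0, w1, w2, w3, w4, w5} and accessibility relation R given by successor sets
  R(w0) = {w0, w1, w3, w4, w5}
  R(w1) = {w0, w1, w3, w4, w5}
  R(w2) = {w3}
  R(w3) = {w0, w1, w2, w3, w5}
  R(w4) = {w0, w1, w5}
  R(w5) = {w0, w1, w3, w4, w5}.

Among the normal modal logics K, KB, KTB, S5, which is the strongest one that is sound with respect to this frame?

KB

Symmetric (axiom B): yes — every pair in R has its reverse in R.
Reflexive (axiom T): no — w2 is not related to itself.
Euclidean (axiom 5): no — w0 R w3 and w0 R w4, but not w3 R w4.
So F validates K, KB; KTB would additionally require R to be reflexive. The strongest is KB.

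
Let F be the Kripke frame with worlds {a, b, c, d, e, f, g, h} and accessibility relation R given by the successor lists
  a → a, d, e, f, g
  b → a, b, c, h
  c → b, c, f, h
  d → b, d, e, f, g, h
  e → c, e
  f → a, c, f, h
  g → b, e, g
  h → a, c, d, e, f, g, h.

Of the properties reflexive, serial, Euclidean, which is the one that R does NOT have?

Euclidean

Reflexive: yes — every world is R-related to itself.
Serial: yes — every world has a successor (e.g. a R a).
Euclidean: no — a R e and a R d, but not e R d.
Only Euclidean fails.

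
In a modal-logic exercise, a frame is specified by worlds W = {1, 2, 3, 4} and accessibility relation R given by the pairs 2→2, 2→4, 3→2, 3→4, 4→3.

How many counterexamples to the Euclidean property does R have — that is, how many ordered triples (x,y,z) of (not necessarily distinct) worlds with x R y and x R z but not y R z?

5

Enumerating: (2,4,2), (2,4,4), (3,4,2), (3,4,4), (4,3,3).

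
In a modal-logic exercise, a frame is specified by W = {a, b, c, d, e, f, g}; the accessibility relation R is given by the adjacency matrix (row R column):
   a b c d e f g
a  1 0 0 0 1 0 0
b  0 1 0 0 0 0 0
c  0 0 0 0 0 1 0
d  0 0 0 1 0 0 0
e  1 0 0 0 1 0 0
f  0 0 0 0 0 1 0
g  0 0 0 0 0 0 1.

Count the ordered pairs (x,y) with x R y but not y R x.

Enumerating: (c,f).

1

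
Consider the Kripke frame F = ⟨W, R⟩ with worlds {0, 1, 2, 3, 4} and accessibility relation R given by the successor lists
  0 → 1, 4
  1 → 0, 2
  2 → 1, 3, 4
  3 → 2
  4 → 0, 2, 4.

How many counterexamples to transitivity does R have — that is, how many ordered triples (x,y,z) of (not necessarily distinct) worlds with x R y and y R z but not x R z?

20

Enumerating: (0,1,0), (0,1,2), (0,4,0), (0,4,2), (1,0,1), (1,0,4), (1,2,1), (1,2,3), (1,2,4), (2,1,0), (2,1,2), (2,3,2), … and 8 more.
Total: 20.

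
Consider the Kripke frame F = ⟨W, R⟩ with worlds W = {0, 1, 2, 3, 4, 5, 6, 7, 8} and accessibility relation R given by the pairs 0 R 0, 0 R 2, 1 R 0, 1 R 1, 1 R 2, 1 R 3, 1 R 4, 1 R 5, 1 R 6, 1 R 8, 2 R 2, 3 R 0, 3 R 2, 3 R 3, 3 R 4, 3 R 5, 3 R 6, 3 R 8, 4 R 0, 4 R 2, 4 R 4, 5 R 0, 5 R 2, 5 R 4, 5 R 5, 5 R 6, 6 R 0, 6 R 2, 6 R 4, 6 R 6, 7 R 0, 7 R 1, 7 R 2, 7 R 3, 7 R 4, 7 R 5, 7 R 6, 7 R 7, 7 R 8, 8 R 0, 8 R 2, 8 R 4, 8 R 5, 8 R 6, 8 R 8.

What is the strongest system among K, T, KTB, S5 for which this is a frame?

Reflexive (axiom T): yes — every world is R-related to itself.
Symmetric (axiom B): no — 0 R 2 but not 2 R 0.
Euclidean (axiom 5): no — 1 R 0 and 1 R 3, but not 0 R 3.
So F validates K, T; KTB would additionally require R to be symmetric. The strongest is T.

T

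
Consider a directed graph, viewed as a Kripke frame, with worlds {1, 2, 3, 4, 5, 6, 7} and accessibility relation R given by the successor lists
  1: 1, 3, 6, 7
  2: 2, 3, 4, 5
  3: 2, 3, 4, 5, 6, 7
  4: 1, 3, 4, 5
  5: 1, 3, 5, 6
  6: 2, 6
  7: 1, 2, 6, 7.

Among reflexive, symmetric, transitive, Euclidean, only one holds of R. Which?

Reflexive: yes — every world is R-related to itself.
Symmetric: no — 1 R 3 but not 3 R 1.
Transitive: no — 1 R 3 and 3 R 2, but not 1 R 2.
Euclidean: no — 1 R 6 and 1 R 3, but not 6 R 3.
Only reflexive holds.

reflexive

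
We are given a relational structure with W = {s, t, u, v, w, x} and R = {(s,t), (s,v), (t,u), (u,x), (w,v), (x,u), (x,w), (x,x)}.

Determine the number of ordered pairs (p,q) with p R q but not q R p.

Enumerating: (s,t), (s,v), (t,u), (w,v), (x,w).

5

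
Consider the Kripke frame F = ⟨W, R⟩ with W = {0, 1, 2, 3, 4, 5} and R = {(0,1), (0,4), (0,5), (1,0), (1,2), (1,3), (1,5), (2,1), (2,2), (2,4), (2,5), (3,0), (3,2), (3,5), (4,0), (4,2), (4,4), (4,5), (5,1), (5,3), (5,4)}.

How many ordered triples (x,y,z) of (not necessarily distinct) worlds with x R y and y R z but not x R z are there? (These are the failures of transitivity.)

Enumerating: (0,1,0), (0,1,2), (0,1,3), (0,4,0), (0,4,2), (0,5,3), (1,0,1), (1,0,4), (1,2,1), (1,2,4), (1,5,1), (1,5,4), … and 24 more.
Total: 36.

36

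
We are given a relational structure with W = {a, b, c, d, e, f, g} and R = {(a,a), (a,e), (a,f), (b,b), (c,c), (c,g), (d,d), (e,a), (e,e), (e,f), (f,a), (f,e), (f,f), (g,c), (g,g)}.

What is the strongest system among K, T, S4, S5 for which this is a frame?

Reflexive (axiom T): yes — every world is R-related to itself.
Transitive (axiom 4): yes — every two-step R-path is closed by a direct edge.
Euclidean (axiom 5): yes — any two successors of a common world are R-related.
So F validates K, T, S4, S5. The strongest is S5.

S5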